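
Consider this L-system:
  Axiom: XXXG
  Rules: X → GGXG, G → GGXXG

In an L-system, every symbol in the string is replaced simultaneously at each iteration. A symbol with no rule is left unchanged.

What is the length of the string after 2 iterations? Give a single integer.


Answer: 80

Derivation:
Step 0: length = 4
Step 1: length = 17
Step 2: length = 80


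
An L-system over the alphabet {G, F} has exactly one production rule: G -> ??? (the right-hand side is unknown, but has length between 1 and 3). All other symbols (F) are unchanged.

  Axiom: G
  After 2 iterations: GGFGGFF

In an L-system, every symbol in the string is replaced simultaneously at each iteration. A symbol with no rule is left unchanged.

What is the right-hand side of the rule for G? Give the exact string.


Trying G -> GGF:
  Step 0: G
  Step 1: GGF
  Step 2: GGFGGFF
Matches the given result.

Answer: GGF


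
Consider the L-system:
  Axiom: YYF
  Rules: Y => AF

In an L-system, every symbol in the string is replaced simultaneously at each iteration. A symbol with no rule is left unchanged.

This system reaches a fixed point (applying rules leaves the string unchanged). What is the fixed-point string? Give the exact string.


Step 0: YYF
Step 1: AFAFF
Step 2: AFAFF  (unchanged — fixed point at step 1)

Answer: AFAFF


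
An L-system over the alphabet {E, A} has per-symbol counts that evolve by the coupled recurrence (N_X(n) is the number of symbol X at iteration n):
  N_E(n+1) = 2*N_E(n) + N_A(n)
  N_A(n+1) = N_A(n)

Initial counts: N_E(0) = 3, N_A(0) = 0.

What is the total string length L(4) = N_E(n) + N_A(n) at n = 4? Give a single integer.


Answer: 48

Derivation:
Step 0: N_E=3, N_A=0, L=3
Step 1: N_E=6, N_A=0, L=6
Step 2: N_E=12, N_A=0, L=12
Step 3: N_E=24, N_A=0, L=24
Step 4: N_E=48, N_A=0, L=48


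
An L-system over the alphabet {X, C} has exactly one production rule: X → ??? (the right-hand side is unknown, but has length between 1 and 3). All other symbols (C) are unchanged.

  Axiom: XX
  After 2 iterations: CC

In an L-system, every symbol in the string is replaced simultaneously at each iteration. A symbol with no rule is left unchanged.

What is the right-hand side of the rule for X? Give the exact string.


Answer: C

Derivation:
Trying X → C:
  Step 0: XX
  Step 1: CC
  Step 2: CC
Matches the given result.


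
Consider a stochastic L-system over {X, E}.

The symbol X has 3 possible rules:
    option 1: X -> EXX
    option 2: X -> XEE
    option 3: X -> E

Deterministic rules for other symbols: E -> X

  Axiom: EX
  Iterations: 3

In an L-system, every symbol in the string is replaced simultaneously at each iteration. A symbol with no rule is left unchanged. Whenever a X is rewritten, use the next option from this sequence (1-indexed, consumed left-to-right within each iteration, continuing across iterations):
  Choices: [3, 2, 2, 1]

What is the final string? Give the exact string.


Step 0: EX
Step 1: XE  (used choices [3])
Step 2: XEEX  (used choices [2])
Step 3: XEEXXEXX  (used choices [2, 1])

Answer: XEEXXEXX


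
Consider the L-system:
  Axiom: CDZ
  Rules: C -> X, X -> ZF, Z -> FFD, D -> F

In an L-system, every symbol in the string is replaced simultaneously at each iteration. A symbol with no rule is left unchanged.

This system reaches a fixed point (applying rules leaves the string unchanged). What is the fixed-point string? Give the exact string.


Answer: FFFFFFFF

Derivation:
Step 0: CDZ
Step 1: XFFFD
Step 2: ZFFFFF
Step 3: FFDFFFFF
Step 4: FFFFFFFF
Step 5: FFFFFFFF  (unchanged — fixed point at step 4)


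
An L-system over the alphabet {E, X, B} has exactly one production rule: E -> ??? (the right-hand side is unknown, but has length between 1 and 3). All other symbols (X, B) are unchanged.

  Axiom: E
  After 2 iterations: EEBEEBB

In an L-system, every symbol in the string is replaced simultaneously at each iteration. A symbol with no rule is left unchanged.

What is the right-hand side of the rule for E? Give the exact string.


Answer: EEB

Derivation:
Trying E -> EEB:
  Step 0: E
  Step 1: EEB
  Step 2: EEBEEBB
Matches the given result.


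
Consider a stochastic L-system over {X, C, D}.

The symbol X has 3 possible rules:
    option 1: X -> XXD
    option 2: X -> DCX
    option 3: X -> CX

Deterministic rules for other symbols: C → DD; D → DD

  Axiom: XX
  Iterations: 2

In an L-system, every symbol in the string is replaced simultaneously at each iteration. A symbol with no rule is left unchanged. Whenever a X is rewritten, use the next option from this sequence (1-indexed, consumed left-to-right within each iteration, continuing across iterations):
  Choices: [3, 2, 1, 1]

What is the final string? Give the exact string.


Answer: DDXXDDDDDXXD

Derivation:
Step 0: XX
Step 1: CXDCX  (used choices [3, 2])
Step 2: DDXXDDDDDXXD  (used choices [1, 1])


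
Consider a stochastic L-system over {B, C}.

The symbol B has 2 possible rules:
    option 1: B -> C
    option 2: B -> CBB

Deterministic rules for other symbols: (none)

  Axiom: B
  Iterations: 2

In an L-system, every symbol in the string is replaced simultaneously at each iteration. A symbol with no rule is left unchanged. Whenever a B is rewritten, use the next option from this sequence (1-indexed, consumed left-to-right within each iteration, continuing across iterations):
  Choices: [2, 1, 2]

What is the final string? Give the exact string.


Answer: CCCBB

Derivation:
Step 0: B
Step 1: CBB  (used choices [2])
Step 2: CCCBB  (used choices [1, 2])


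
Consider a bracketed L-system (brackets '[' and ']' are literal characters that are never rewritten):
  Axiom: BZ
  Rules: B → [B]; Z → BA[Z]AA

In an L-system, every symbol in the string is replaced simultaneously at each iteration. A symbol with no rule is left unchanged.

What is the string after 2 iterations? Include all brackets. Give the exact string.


Answer: [[B]][B]A[BA[Z]AA]AA

Derivation:
Step 0: BZ
Step 1: [B]BA[Z]AA
Step 2: [[B]][B]A[BA[Z]AA]AA


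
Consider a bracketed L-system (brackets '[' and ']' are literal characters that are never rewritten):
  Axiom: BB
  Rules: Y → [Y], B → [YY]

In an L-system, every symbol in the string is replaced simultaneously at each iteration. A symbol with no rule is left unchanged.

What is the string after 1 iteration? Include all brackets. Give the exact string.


Step 0: BB
Step 1: [YY][YY]

Answer: [YY][YY]


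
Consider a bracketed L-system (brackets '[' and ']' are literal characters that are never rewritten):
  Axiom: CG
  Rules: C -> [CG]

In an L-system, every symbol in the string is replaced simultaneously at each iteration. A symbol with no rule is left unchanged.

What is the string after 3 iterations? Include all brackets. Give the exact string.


Answer: [[[CG]G]G]G

Derivation:
Step 0: CG
Step 1: [CG]G
Step 2: [[CG]G]G
Step 3: [[[CG]G]G]G


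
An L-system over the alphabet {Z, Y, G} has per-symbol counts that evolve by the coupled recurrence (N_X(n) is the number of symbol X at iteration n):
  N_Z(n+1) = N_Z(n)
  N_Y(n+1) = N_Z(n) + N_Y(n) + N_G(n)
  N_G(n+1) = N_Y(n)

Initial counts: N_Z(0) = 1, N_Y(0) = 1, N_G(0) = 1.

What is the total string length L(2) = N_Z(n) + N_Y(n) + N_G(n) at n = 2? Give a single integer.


Step 0: N_Z=1, N_Y=1, N_G=1, L=3
Step 1: N_Z=1, N_Y=3, N_G=1, L=5
Step 2: N_Z=1, N_Y=5, N_G=3, L=9

Answer: 9


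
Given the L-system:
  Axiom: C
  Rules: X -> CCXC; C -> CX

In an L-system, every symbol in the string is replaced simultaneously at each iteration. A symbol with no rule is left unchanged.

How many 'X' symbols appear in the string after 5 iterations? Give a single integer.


Step 0: C  (0 'X')
Step 1: CX  (1 'X')
Step 2: CXCCXC  (2 'X')
Step 3: CXCCXCCXCXCCXCCX  (6 'X')
Step 4: CXCCXCCXCXCCXCCXCXCCXCCXCCXCCXCXCCXCCXCXCCXC  (16 'X')
Step 5: CXCCXCCXCXCCXCCXCXCCXCCXCCXCCXCXCCXCCXCXCCXCCXCCXCCXCXCCXCCXCXCCXCCXCXCCXCCXCXCCXCCXCCXCCXCXCCXCCXCXCCXCCXCCXCCXCXCCXCCX  (44 'X')

Answer: 44


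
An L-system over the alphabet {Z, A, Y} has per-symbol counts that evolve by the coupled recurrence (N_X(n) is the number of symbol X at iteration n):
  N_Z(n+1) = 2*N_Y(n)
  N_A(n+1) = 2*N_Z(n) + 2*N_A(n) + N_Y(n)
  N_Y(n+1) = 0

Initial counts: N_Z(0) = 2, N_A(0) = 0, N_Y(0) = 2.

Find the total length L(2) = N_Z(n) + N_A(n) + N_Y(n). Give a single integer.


Answer: 20

Derivation:
Step 0: N_Z=2, N_A=0, N_Y=2, L=4
Step 1: N_Z=4, N_A=6, N_Y=0, L=10
Step 2: N_Z=0, N_A=20, N_Y=0, L=20


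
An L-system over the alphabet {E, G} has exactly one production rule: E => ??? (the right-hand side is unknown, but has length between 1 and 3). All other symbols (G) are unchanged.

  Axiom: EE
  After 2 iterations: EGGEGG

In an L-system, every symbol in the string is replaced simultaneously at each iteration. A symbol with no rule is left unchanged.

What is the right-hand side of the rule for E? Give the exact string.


Trying E => EG:
  Step 0: EE
  Step 1: EGEG
  Step 2: EGGEGG
Matches the given result.

Answer: EG


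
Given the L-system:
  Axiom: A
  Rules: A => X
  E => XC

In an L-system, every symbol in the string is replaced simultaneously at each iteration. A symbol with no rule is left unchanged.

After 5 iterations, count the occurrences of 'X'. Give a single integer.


Answer: 1

Derivation:
Step 0: A  (0 'X')
Step 1: X  (1 'X')
Step 2: X  (1 'X')
Step 3: X  (1 'X')
Step 4: X  (1 'X')
Step 5: X  (1 'X')


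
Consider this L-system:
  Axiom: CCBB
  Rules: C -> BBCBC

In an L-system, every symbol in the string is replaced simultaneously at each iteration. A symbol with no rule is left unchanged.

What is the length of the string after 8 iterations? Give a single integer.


Step 0: length = 4
Step 1: length = 12
Step 2: length = 28
Step 3: length = 60
Step 4: length = 124
Step 5: length = 252
Step 6: length = 508
Step 7: length = 1020
Step 8: length = 2044

Answer: 2044


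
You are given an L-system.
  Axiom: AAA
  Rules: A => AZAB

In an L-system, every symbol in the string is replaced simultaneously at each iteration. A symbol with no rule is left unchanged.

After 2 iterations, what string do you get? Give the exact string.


Step 0: AAA
Step 1: AZABAZABAZAB
Step 2: AZABZAZABBAZABZAZABBAZABZAZABB

Answer: AZABZAZABBAZABZAZABBAZABZAZABB


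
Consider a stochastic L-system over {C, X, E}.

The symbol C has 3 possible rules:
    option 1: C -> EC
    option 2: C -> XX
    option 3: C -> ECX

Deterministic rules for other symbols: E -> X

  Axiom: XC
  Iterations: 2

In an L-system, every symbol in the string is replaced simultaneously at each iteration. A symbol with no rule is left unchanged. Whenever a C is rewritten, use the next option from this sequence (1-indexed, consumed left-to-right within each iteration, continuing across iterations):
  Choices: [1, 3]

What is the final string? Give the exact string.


Answer: XXECX

Derivation:
Step 0: XC
Step 1: XEC  (used choices [1])
Step 2: XXECX  (used choices [3])


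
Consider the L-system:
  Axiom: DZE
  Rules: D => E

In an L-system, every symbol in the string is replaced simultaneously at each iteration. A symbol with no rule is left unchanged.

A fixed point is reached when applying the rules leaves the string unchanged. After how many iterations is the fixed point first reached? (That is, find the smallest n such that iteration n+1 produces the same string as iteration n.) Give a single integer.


Answer: 1

Derivation:
Step 0: DZE
Step 1: EZE
Step 2: EZE  (unchanged — fixed point at step 1)


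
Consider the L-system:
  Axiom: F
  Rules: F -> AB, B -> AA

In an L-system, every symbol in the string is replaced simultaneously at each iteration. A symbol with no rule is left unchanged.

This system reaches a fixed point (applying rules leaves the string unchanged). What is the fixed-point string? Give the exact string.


Answer: AAA

Derivation:
Step 0: F
Step 1: AB
Step 2: AAA
Step 3: AAA  (unchanged — fixed point at step 2)


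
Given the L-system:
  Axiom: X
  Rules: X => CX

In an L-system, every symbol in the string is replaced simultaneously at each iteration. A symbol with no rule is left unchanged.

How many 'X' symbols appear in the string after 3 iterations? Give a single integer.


Answer: 1

Derivation:
Step 0: X  (1 'X')
Step 1: CX  (1 'X')
Step 2: CCX  (1 'X')
Step 3: CCCX  (1 'X')


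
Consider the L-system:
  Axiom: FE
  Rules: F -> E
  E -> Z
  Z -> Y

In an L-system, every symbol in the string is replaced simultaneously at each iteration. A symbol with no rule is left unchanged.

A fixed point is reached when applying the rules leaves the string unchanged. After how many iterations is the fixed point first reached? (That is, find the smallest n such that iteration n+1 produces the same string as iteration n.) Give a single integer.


Step 0: FE
Step 1: EZ
Step 2: ZY
Step 3: YY
Step 4: YY  (unchanged — fixed point at step 3)

Answer: 3


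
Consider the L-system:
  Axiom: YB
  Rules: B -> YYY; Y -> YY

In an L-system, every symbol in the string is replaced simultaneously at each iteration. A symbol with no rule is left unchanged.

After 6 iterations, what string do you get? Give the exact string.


Step 0: YB
Step 1: YYYYY
Step 2: YYYYYYYYYY
Step 3: YYYYYYYYYYYYYYYYYYYY
Step 4: YYYYYYYYYYYYYYYYYYYYYYYYYYYYYYYYYYYYYYYY
Step 5: YYYYYYYYYYYYYYYYYYYYYYYYYYYYYYYYYYYYYYYYYYYYYYYYYYYYYYYYYYYYYYYYYYYYYYYYYYYYYYYY
Step 6: YYYYYYYYYYYYYYYYYYYYYYYYYYYYYYYYYYYYYYYYYYYYYYYYYYYYYYYYYYYYYYYYYYYYYYYYYYYYYYYYYYYYYYYYYYYYYYYYYYYYYYYYYYYYYYYYYYYYYYYYYYYYYYYYYYYYYYYYYYYYYYYYYYYYYYYYYYYYYYYY

Answer: YYYYYYYYYYYYYYYYYYYYYYYYYYYYYYYYYYYYYYYYYYYYYYYYYYYYYYYYYYYYYYYYYYYYYYYYYYYYYYYYYYYYYYYYYYYYYYYYYYYYYYYYYYYYYYYYYYYYYYYYYYYYYYYYYYYYYYYYYYYYYYYYYYYYYYYYYYYYYYYY


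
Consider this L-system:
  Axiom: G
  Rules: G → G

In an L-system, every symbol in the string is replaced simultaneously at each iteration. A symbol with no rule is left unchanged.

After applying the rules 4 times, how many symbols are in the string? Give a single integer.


Step 0: length = 1
Step 1: length = 1
Step 2: length = 1
Step 3: length = 1
Step 4: length = 1

Answer: 1


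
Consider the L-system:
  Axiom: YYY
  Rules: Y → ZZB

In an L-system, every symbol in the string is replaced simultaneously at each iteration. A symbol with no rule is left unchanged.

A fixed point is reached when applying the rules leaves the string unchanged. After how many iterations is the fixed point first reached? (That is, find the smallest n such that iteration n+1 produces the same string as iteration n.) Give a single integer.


Answer: 1

Derivation:
Step 0: YYY
Step 1: ZZBZZBZZB
Step 2: ZZBZZBZZB  (unchanged — fixed point at step 1)


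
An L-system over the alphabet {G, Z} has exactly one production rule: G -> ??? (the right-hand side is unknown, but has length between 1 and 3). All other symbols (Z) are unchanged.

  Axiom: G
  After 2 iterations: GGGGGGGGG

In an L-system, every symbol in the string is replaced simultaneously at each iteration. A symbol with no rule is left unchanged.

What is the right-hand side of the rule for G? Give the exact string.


Trying G -> GGG:
  Step 0: G
  Step 1: GGG
  Step 2: GGGGGGGGG
Matches the given result.

Answer: GGG


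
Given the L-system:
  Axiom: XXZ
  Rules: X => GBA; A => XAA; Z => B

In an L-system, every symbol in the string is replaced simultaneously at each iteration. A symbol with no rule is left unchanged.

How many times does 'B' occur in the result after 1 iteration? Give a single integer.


Answer: 3

Derivation:
Step 0: XXZ  (0 'B')
Step 1: GBAGBAB  (3 'B')


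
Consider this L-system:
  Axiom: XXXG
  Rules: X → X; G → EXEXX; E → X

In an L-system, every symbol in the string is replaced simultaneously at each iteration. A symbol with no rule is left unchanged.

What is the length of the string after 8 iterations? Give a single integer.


Answer: 8

Derivation:
Step 0: length = 4
Step 1: length = 8
Step 2: length = 8
Step 3: length = 8
Step 4: length = 8
Step 5: length = 8
Step 6: length = 8
Step 7: length = 8
Step 8: length = 8


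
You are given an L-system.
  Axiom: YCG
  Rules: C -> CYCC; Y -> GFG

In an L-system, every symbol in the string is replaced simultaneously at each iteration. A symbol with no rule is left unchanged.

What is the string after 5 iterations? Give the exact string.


Step 0: YCG
Step 1: GFGCYCCG
Step 2: GFGCYCCGFGCYCCCYCCG
Step 3: GFGCYCCGFGCYCCCYCCGFGCYCCGFGCYCCCYCCCYCCGFGCYCCCYCCG
Step 4: GFGCYCCGFGCYCCCYCCGFGCYCCGFGCYCCCYCCCYCCGFGCYCCCYCCGFGCYCCGFGCYCCCYCCGFGCYCCGFGCYCCCYCCCYCCGFGCYCCCYCCCYCCGFGCYCCCYCCGFGCYCCGFGCYCCCYCCCYCCGFGCYCCCYCCG
Step 5: GFGCYCCGFGCYCCCYCCGFGCYCCGFGCYCCCYCCCYCCGFGCYCCCYCCGFGCYCCGFGCYCCCYCCGFGCYCCGFGCYCCCYCCCYCCGFGCYCCCYCCCYCCGFGCYCCCYCCGFGCYCCGFGCYCCCYCCCYCCGFGCYCCCYCCGFGCYCCGFGCYCCCYCCGFGCYCCGFGCYCCCYCCCYCCGFGCYCCCYCCGFGCYCCGFGCYCCCYCCGFGCYCCGFGCYCCCYCCCYCCGFGCYCCCYCCCYCCGFGCYCCCYCCGFGCYCCGFGCYCCCYCCCYCCGFGCYCCCYCCCYCCGFGCYCCCYCCGFGCYCCGFGCYCCCYCCCYCCGFGCYCCCYCCGFGCYCCGFGCYCCCYCCGFGCYCCGFGCYCCCYCCCYCCGFGCYCCCYCCCYCCGFGCYCCCYCCGFGCYCCGFGCYCCCYCCCYCCGFGCYCCCYCCG

Answer: GFGCYCCGFGCYCCCYCCGFGCYCCGFGCYCCCYCCCYCCGFGCYCCCYCCGFGCYCCGFGCYCCCYCCGFGCYCCGFGCYCCCYCCCYCCGFGCYCCCYCCCYCCGFGCYCCCYCCGFGCYCCGFGCYCCCYCCCYCCGFGCYCCCYCCGFGCYCCGFGCYCCCYCCGFGCYCCGFGCYCCCYCCCYCCGFGCYCCCYCCGFGCYCCGFGCYCCCYCCGFGCYCCGFGCYCCCYCCCYCCGFGCYCCCYCCCYCCGFGCYCCCYCCGFGCYCCGFGCYCCCYCCCYCCGFGCYCCCYCCCYCCGFGCYCCCYCCGFGCYCCGFGCYCCCYCCCYCCGFGCYCCCYCCGFGCYCCGFGCYCCCYCCGFGCYCCGFGCYCCCYCCCYCCGFGCYCCCYCCCYCCGFGCYCCCYCCGFGCYCCGFGCYCCCYCCCYCCGFGCYCCCYCCG


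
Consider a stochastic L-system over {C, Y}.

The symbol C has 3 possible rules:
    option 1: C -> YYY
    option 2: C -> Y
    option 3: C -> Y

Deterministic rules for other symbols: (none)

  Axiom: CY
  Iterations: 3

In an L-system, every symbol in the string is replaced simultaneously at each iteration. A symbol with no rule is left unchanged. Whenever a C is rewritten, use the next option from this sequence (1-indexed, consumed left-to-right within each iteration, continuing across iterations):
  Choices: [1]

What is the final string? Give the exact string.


Step 0: CY
Step 1: YYYY  (used choices [1])
Step 2: YYYY  (used choices [])
Step 3: YYYY  (used choices [])

Answer: YYYY


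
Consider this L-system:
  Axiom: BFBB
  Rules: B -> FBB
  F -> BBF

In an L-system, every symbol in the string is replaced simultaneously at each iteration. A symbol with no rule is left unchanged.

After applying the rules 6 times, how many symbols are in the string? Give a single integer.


Step 0: length = 4
Step 1: length = 12
Step 2: length = 36
Step 3: length = 108
Step 4: length = 324
Step 5: length = 972
Step 6: length = 2916

Answer: 2916


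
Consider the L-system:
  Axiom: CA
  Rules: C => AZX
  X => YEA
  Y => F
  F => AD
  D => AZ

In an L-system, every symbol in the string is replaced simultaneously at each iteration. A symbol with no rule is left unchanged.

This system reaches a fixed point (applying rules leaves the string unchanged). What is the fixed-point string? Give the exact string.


Answer: AZAAZEAA

Derivation:
Step 0: CA
Step 1: AZXA
Step 2: AZYEAA
Step 3: AZFEAA
Step 4: AZADEAA
Step 5: AZAAZEAA
Step 6: AZAAZEAA  (unchanged — fixed point at step 5)


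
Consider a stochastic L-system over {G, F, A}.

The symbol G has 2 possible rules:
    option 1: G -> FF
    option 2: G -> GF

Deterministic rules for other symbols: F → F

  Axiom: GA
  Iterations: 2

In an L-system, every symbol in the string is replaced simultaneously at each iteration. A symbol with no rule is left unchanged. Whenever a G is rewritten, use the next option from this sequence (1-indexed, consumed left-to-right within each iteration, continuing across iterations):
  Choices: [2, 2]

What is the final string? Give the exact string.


Answer: GFFA

Derivation:
Step 0: GA
Step 1: GFA  (used choices [2])
Step 2: GFFA  (used choices [2])


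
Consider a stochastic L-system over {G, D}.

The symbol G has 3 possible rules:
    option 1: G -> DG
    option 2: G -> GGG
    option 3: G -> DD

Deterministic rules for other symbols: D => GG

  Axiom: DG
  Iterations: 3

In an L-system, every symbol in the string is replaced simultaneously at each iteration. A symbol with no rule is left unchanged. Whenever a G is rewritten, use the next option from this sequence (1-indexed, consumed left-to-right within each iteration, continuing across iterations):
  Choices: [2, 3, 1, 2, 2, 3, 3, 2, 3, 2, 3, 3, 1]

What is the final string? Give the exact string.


Step 0: DG
Step 1: GGGGG  (used choices [2])
Step 2: DDDGGGGGGGDD  (used choices [3, 1, 2, 2, 3])
Step 3: GGGGGGDDGGGDDGGGDDDDDGGGGG  (used choices [3, 2, 3, 2, 3, 3, 1])

Answer: GGGGGGDDGGGDDGGGDDDDDGGGGG


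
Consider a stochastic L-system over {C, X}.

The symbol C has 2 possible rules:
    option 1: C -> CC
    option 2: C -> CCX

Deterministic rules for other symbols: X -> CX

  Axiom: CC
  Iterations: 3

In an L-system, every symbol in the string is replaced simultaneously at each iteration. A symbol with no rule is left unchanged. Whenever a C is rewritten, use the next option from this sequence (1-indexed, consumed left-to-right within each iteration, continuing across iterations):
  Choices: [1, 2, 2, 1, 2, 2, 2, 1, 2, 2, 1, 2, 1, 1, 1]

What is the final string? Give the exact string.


Step 0: CC
Step 1: CCCCX  (used choices [1, 2])
Step 2: CCXCCCCXCCXCX  (used choices [2, 1, 2, 2])
Step 3: CCXCCCXCCXCCXCCCCXCXCCCCCXCCCX  (used choices [2, 1, 2, 2, 1, 2, 1, 1, 1])

Answer: CCXCCCXCCXCCXCCCCXCXCCCCCXCCCX


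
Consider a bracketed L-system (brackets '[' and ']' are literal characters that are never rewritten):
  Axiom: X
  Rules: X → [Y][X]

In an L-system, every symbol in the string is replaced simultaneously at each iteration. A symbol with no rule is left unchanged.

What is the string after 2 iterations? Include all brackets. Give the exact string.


Step 0: X
Step 1: [Y][X]
Step 2: [Y][[Y][X]]

Answer: [Y][[Y][X]]


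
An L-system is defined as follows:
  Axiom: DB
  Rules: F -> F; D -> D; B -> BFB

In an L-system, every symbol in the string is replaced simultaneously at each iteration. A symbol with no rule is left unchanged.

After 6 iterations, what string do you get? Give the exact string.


Answer: DBFBFBFBFBFBFBFBFBFBFBFBFBFBFBFBFBFBFBFBFBFBFBFBFBFBFBFBFBFBFBFBFBFBFBFBFBFBFBFBFBFBFBFBFBFBFBFBFBFBFBFBFBFBFBFBFBFBFBFBFBFBFBFB

Derivation:
Step 0: DB
Step 1: DBFB
Step 2: DBFBFBFB
Step 3: DBFBFBFBFBFBFBFB
Step 4: DBFBFBFBFBFBFBFBFBFBFBFBFBFBFBFB
Step 5: DBFBFBFBFBFBFBFBFBFBFBFBFBFBFBFBFBFBFBFBFBFBFBFBFBFBFBFBFBFBFBFB
Step 6: DBFBFBFBFBFBFBFBFBFBFBFBFBFBFBFBFBFBFBFBFBFBFBFBFBFBFBFBFBFBFBFBFBFBFBFBFBFBFBFBFBFBFBFBFBFBFBFBFBFBFBFBFBFBFBFBFBFBFBFBFBFBFBFB


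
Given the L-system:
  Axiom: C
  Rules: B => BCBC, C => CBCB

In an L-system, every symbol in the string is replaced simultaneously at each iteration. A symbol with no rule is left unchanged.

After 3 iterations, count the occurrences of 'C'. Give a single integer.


Answer: 32

Derivation:
Step 0: C  (1 'C')
Step 1: CBCB  (2 'C')
Step 2: CBCBBCBCCBCBBCBC  (8 'C')
Step 3: CBCBBCBCCBCBBCBCBCBCCBCBBCBCCBCBCBCBBCBCCBCBBCBCBCBCCBCBBCBCCBCB  (32 'C')


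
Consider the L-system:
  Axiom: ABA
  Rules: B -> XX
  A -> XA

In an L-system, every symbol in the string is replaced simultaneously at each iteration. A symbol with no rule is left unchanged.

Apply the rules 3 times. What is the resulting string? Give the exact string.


Step 0: ABA
Step 1: XAXXXA
Step 2: XXAXXXXA
Step 3: XXXAXXXXXA

Answer: XXXAXXXXXA


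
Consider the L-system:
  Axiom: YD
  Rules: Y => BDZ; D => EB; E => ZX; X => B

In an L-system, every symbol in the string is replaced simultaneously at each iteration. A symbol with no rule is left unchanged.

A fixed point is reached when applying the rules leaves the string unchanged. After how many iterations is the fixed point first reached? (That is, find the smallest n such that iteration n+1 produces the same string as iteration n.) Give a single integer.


Step 0: YD
Step 1: BDZEB
Step 2: BEBZZXB
Step 3: BZXBZZBB
Step 4: BZBBZZBB
Step 5: BZBBZZBB  (unchanged — fixed point at step 4)

Answer: 4


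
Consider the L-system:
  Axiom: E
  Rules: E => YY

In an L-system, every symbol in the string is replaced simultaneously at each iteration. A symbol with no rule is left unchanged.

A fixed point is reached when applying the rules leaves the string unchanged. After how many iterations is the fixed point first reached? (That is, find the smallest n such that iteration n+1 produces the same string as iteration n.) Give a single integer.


Answer: 1

Derivation:
Step 0: E
Step 1: YY
Step 2: YY  (unchanged — fixed point at step 1)


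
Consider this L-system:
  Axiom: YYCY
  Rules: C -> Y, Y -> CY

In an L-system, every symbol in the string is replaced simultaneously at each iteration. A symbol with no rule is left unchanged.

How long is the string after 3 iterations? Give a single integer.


Answer: 18

Derivation:
Step 0: length = 4
Step 1: length = 7
Step 2: length = 11
Step 3: length = 18


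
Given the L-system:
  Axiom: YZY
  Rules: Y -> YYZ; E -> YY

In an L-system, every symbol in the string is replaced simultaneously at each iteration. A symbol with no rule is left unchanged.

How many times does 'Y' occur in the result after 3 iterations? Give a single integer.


Step 0: YZY  (2 'Y')
Step 1: YYZZYYZ  (4 'Y')
Step 2: YYZYYZZZYYZYYZZ  (8 'Y')
Step 3: YYZYYZZYYZYYZZZZYYZYYZZYYZYYZZZ  (16 'Y')

Answer: 16


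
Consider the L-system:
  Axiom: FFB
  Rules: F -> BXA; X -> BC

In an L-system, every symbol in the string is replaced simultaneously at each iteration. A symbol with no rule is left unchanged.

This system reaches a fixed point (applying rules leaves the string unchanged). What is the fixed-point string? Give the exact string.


Step 0: FFB
Step 1: BXABXAB
Step 2: BBCABBCAB
Step 3: BBCABBCAB  (unchanged — fixed point at step 2)

Answer: BBCABBCAB


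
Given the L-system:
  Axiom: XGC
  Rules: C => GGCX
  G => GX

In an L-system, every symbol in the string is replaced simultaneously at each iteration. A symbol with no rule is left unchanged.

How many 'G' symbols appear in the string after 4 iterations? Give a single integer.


Answer: 9

Derivation:
Step 0: XGC  (1 'G')
Step 1: XGXGGCX  (3 'G')
Step 2: XGXXGXGXGGCXX  (5 'G')
Step 3: XGXXXGXXGXXGXGXGGCXXX  (7 'G')
Step 4: XGXXXXGXXXGXXXGXXGXXGXGXGGCXXXX  (9 'G')


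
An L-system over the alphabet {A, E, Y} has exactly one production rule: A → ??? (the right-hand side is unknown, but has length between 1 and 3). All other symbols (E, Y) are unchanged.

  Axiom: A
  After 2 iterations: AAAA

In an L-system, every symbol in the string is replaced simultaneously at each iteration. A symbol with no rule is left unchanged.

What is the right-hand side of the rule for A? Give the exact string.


Answer: AA

Derivation:
Trying A → AA:
  Step 0: A
  Step 1: AA
  Step 2: AAAA
Matches the given result.


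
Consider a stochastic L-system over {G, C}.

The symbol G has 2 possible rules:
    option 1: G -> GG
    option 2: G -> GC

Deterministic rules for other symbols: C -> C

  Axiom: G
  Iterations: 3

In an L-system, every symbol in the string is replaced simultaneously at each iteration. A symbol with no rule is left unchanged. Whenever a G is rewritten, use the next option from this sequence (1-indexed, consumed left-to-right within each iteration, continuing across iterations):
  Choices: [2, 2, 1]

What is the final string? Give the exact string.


Step 0: G
Step 1: GC  (used choices [2])
Step 2: GCC  (used choices [2])
Step 3: GGCC  (used choices [1])

Answer: GGCC


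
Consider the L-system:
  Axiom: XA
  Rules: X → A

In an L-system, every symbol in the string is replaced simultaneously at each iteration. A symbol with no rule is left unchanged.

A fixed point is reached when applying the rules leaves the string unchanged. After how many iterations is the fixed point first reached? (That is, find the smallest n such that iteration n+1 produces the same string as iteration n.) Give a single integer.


Answer: 1

Derivation:
Step 0: XA
Step 1: AA
Step 2: AA  (unchanged — fixed point at step 1)


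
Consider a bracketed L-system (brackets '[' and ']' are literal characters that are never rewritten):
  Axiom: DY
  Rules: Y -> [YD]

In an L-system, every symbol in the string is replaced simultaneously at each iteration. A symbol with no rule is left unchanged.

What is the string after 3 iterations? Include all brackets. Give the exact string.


Answer: D[[[YD]D]D]

Derivation:
Step 0: DY
Step 1: D[YD]
Step 2: D[[YD]D]
Step 3: D[[[YD]D]D]


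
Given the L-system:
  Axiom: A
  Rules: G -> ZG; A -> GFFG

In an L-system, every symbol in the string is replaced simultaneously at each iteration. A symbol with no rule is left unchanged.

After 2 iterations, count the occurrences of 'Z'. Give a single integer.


Step 0: A  (0 'Z')
Step 1: GFFG  (0 'Z')
Step 2: ZGFFZG  (2 'Z')

Answer: 2


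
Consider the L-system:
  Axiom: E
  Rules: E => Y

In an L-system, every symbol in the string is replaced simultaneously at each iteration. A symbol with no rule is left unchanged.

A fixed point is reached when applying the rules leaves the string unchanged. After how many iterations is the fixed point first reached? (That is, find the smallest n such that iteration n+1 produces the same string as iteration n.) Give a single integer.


Answer: 1

Derivation:
Step 0: E
Step 1: Y
Step 2: Y  (unchanged — fixed point at step 1)


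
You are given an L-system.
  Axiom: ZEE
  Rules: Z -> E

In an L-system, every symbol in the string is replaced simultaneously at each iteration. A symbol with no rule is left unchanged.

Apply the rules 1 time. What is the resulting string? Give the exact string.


Step 0: ZEE
Step 1: EEE

Answer: EEE


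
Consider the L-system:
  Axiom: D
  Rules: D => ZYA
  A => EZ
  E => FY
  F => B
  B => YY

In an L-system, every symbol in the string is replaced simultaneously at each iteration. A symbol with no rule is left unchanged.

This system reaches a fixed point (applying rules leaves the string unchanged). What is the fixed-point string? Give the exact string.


Step 0: D
Step 1: ZYA
Step 2: ZYEZ
Step 3: ZYFYZ
Step 4: ZYBYZ
Step 5: ZYYYYZ
Step 6: ZYYYYZ  (unchanged — fixed point at step 5)

Answer: ZYYYYZ


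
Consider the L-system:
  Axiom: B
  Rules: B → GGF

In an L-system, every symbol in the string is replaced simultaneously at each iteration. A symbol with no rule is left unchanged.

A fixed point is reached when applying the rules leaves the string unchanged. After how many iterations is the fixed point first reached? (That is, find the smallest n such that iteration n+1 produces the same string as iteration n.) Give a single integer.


Answer: 1

Derivation:
Step 0: B
Step 1: GGF
Step 2: GGF  (unchanged — fixed point at step 1)


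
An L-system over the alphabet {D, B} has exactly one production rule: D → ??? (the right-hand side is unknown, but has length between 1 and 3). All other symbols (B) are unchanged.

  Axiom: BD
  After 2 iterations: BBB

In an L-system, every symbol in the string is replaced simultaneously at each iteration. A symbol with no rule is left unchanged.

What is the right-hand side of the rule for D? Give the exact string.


Answer: BB

Derivation:
Trying D → BB:
  Step 0: BD
  Step 1: BBB
  Step 2: BBB
Matches the given result.


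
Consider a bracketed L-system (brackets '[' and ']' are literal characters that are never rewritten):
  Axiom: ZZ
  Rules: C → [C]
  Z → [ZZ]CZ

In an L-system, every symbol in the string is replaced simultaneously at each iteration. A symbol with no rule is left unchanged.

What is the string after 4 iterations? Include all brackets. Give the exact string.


Step 0: ZZ
Step 1: [ZZ]CZ[ZZ]CZ
Step 2: [[ZZ]CZ[ZZ]CZ][C][ZZ]CZ[[ZZ]CZ[ZZ]CZ][C][ZZ]CZ
Step 3: [[[ZZ]CZ[ZZ]CZ][C][ZZ]CZ[[ZZ]CZ[ZZ]CZ][C][ZZ]CZ][[C]][[ZZ]CZ[ZZ]CZ][C][ZZ]CZ[[[ZZ]CZ[ZZ]CZ][C][ZZ]CZ[[ZZ]CZ[ZZ]CZ][C][ZZ]CZ][[C]][[ZZ]CZ[ZZ]CZ][C][ZZ]CZ
Step 4: [[[[ZZ]CZ[ZZ]CZ][C][ZZ]CZ[[ZZ]CZ[ZZ]CZ][C][ZZ]CZ][[C]][[ZZ]CZ[ZZ]CZ][C][ZZ]CZ[[[ZZ]CZ[ZZ]CZ][C][ZZ]CZ[[ZZ]CZ[ZZ]CZ][C][ZZ]CZ][[C]][[ZZ]CZ[ZZ]CZ][C][ZZ]CZ][[[C]]][[[ZZ]CZ[ZZ]CZ][C][ZZ]CZ[[ZZ]CZ[ZZ]CZ][C][ZZ]CZ][[C]][[ZZ]CZ[ZZ]CZ][C][ZZ]CZ[[[[ZZ]CZ[ZZ]CZ][C][ZZ]CZ[[ZZ]CZ[ZZ]CZ][C][ZZ]CZ][[C]][[ZZ]CZ[ZZ]CZ][C][ZZ]CZ[[[ZZ]CZ[ZZ]CZ][C][ZZ]CZ[[ZZ]CZ[ZZ]CZ][C][ZZ]CZ][[C]][[ZZ]CZ[ZZ]CZ][C][ZZ]CZ][[[C]]][[[ZZ]CZ[ZZ]CZ][C][ZZ]CZ[[ZZ]CZ[ZZ]CZ][C][ZZ]CZ][[C]][[ZZ]CZ[ZZ]CZ][C][ZZ]CZ

Answer: [[[[ZZ]CZ[ZZ]CZ][C][ZZ]CZ[[ZZ]CZ[ZZ]CZ][C][ZZ]CZ][[C]][[ZZ]CZ[ZZ]CZ][C][ZZ]CZ[[[ZZ]CZ[ZZ]CZ][C][ZZ]CZ[[ZZ]CZ[ZZ]CZ][C][ZZ]CZ][[C]][[ZZ]CZ[ZZ]CZ][C][ZZ]CZ][[[C]]][[[ZZ]CZ[ZZ]CZ][C][ZZ]CZ[[ZZ]CZ[ZZ]CZ][C][ZZ]CZ][[C]][[ZZ]CZ[ZZ]CZ][C][ZZ]CZ[[[[ZZ]CZ[ZZ]CZ][C][ZZ]CZ[[ZZ]CZ[ZZ]CZ][C][ZZ]CZ][[C]][[ZZ]CZ[ZZ]CZ][C][ZZ]CZ[[[ZZ]CZ[ZZ]CZ][C][ZZ]CZ[[ZZ]CZ[ZZ]CZ][C][ZZ]CZ][[C]][[ZZ]CZ[ZZ]CZ][C][ZZ]CZ][[[C]]][[[ZZ]CZ[ZZ]CZ][C][ZZ]CZ[[ZZ]CZ[ZZ]CZ][C][ZZ]CZ][[C]][[ZZ]CZ[ZZ]CZ][C][ZZ]CZ


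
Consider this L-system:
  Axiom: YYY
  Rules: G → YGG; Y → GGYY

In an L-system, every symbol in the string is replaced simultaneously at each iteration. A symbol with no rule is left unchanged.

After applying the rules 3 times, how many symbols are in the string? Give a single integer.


Answer: 144

Derivation:
Step 0: length = 3
Step 1: length = 12
Step 2: length = 42
Step 3: length = 144


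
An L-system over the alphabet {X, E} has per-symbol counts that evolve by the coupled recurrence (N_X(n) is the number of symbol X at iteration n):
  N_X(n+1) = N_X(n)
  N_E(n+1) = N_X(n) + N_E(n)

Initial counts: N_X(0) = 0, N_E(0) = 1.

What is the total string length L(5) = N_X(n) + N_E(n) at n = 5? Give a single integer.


Step 0: N_X=0, N_E=1, L=1
Step 1: N_X=0, N_E=1, L=1
Step 2: N_X=0, N_E=1, L=1
Step 3: N_X=0, N_E=1, L=1
Step 4: N_X=0, N_E=1, L=1
Step 5: N_X=0, N_E=1, L=1

Answer: 1


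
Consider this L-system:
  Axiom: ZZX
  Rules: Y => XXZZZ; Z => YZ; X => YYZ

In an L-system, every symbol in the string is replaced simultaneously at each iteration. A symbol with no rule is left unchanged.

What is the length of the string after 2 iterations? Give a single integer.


Answer: 26

Derivation:
Step 0: length = 3
Step 1: length = 7
Step 2: length = 26


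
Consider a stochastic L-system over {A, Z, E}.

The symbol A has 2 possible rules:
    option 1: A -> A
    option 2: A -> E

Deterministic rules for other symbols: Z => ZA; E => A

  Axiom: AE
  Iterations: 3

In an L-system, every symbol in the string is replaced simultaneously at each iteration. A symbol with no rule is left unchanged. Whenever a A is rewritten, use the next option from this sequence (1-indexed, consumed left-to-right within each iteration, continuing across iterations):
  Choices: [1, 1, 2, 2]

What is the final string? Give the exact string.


Step 0: AE
Step 1: AA  (used choices [1])
Step 2: AE  (used choices [1, 2])
Step 3: EA  (used choices [2])

Answer: EA


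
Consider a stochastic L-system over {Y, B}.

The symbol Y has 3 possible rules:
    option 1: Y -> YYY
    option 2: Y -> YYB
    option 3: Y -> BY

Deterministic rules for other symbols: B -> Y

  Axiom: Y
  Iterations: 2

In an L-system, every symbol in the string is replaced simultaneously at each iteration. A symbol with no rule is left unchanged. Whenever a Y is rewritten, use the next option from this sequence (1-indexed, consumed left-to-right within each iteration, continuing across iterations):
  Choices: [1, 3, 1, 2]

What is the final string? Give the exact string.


Answer: BYYYYYYB

Derivation:
Step 0: Y
Step 1: YYY  (used choices [1])
Step 2: BYYYYYYB  (used choices [3, 1, 2])


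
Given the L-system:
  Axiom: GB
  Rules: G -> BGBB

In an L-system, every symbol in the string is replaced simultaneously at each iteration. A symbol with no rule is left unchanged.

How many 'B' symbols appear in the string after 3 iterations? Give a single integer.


Answer: 10

Derivation:
Step 0: GB  (1 'B')
Step 1: BGBBB  (4 'B')
Step 2: BBGBBBBB  (7 'B')
Step 3: BBBGBBBBBBB  (10 'B')


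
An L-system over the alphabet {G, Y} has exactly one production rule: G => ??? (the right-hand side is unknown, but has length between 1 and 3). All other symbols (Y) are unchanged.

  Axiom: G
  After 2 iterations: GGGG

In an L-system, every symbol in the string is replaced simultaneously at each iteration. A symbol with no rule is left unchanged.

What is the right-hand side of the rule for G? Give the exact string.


Answer: GG

Derivation:
Trying G => GG:
  Step 0: G
  Step 1: GG
  Step 2: GGGG
Matches the given result.


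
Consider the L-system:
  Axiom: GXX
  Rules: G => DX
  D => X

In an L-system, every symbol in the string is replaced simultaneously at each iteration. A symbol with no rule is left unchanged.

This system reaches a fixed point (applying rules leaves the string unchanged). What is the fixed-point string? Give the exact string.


Step 0: GXX
Step 1: DXXX
Step 2: XXXX
Step 3: XXXX  (unchanged — fixed point at step 2)

Answer: XXXX


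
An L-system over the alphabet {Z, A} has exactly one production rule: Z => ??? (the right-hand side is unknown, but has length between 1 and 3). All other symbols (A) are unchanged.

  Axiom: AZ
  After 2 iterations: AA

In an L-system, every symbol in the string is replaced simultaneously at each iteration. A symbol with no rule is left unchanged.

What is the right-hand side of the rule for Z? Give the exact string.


Answer: A

Derivation:
Trying Z => A:
  Step 0: AZ
  Step 1: AA
  Step 2: AA
Matches the given result.


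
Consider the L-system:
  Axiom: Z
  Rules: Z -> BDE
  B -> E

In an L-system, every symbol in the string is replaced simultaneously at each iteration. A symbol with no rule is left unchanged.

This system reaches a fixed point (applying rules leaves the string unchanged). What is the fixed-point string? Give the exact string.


Step 0: Z
Step 1: BDE
Step 2: EDE
Step 3: EDE  (unchanged — fixed point at step 2)

Answer: EDE


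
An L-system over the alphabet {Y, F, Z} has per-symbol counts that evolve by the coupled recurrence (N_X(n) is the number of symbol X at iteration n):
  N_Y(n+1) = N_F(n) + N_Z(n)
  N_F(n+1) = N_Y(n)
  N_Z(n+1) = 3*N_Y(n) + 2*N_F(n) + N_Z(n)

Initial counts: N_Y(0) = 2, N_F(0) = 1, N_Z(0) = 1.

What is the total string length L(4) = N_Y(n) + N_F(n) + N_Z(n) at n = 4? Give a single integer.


Step 0: N_Y=2, N_F=1, N_Z=1, L=4
Step 1: N_Y=2, N_F=2, N_Z=9, L=13
Step 2: N_Y=11, N_F=2, N_Z=19, L=32
Step 3: N_Y=21, N_F=11, N_Z=56, L=88
Step 4: N_Y=67, N_F=21, N_Z=141, L=229

Answer: 229


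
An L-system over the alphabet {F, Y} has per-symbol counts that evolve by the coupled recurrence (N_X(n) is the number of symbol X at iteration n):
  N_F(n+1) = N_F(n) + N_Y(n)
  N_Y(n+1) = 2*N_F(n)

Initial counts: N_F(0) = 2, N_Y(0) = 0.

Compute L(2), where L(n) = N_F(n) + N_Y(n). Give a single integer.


Answer: 10

Derivation:
Step 0: N_F=2, N_Y=0, L=2
Step 1: N_F=2, N_Y=4, L=6
Step 2: N_F=6, N_Y=4, L=10


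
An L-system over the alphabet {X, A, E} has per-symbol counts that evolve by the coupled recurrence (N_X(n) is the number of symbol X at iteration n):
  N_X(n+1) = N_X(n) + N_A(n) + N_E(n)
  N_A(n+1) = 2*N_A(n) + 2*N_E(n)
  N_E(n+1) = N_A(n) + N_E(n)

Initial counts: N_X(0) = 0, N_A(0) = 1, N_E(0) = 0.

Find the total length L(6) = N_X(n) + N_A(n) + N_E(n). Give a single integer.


Answer: 1093

Derivation:
Step 0: N_X=0, N_A=1, N_E=0, L=1
Step 1: N_X=1, N_A=2, N_E=1, L=4
Step 2: N_X=4, N_A=6, N_E=3, L=13
Step 3: N_X=13, N_A=18, N_E=9, L=40
Step 4: N_X=40, N_A=54, N_E=27, L=121
Step 5: N_X=121, N_A=162, N_E=81, L=364
Step 6: N_X=364, N_A=486, N_E=243, L=1093


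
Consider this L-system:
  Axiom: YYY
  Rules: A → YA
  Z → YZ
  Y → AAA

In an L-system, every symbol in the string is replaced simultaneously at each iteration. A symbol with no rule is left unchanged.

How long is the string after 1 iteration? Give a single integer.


Step 0: length = 3
Step 1: length = 9

Answer: 9
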